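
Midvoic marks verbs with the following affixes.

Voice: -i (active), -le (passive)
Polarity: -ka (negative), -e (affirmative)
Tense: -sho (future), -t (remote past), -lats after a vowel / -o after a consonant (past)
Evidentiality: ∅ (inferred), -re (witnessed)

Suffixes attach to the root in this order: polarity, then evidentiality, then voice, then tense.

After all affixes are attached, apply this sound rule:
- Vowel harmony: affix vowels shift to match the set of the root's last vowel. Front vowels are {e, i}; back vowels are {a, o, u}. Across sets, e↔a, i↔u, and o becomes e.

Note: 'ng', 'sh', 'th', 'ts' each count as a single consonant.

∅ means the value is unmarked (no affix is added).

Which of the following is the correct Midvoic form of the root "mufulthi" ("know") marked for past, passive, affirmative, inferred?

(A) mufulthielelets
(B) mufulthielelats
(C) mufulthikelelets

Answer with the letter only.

Attach polarity affirmative -e → mufulthie.
evidentiality = inferred: zero marking, form stays mufulthie.
Attach voice passive -le → mufulthiele.
Attach tense past -lats (after vowel 'e') → mufulthielelats.
Apply vowel harmony: mufulthielelats → mufulthielelets.
So the correct form is mufulthielelets, option (A).
(B) mufulthielelats is wrong: it fails to apply the sound rule(s).
(C) mufulthikelelets is wrong: it uses negative instead of affirmative for polarity.

A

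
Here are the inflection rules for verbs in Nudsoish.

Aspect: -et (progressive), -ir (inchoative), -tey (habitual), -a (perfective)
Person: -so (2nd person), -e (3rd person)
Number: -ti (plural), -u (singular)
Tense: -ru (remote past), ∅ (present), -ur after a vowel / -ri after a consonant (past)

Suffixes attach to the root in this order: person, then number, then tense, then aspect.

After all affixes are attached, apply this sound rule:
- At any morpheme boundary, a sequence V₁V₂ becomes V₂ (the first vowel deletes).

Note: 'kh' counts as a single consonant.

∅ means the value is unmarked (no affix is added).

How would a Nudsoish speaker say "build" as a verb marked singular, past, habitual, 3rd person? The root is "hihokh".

hihokhurtey

Attach person 3rd person -e → hihokhe.
Attach number singular -u → hihokheu.
Attach tense past -ur (after vowel 'u') → hihokheuur.
Attach aspect habitual -tey → hihokheuurtey.
Apply vowel deletion: hihokheuurtey → hihokhurtey.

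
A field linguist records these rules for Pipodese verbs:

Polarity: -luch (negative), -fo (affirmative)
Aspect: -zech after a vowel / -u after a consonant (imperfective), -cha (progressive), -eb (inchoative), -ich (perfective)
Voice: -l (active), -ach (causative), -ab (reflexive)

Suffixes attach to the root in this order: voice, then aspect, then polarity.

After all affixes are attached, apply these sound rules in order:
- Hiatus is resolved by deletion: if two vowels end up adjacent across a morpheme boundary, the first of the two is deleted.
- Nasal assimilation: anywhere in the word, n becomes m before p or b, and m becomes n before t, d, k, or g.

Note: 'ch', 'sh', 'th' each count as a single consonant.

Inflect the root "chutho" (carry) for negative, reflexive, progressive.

chuthabchaluch

Attach voice reflexive -ab → chuthoab.
Attach aspect progressive -cha → chuthoabcha.
Attach polarity negative -luch → chuthoabchaluch.
Apply vowel deletion: chuthoabchaluch → chuthabchaluch.
Nasal assimilation: no change.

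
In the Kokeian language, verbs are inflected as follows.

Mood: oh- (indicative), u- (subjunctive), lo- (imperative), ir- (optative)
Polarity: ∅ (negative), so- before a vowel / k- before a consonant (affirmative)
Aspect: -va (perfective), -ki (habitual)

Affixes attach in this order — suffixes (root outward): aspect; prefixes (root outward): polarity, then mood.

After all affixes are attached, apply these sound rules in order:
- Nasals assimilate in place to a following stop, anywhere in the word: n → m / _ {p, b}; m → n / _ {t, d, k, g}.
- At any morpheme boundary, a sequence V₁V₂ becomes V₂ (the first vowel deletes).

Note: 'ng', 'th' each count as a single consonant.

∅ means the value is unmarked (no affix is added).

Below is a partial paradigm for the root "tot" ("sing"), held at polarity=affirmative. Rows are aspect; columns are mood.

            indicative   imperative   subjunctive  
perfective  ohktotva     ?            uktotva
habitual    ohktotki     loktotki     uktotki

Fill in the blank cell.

loktotva

Attach aspect perfective -va → totva.
Attach polarity affirmative k- (before consonant 't') → ktotva.
Attach mood imperative lo- → loktotva.
Nasal assimilation: no change.
Vowel deletion: no change.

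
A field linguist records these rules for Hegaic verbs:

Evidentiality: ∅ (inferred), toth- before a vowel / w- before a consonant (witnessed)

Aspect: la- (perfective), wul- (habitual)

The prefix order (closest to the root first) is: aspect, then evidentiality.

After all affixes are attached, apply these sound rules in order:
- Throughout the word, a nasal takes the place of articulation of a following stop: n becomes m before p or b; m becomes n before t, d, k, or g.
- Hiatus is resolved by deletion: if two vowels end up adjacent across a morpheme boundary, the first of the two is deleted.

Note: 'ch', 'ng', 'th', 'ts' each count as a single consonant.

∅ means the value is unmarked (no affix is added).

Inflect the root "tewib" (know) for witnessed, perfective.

Attach aspect perfective la- → latewib.
Attach evidentiality witnessed w- (before consonant 'l') → wlatewib.
Nasal assimilation: no change.
Vowel deletion: no change.

wlatewib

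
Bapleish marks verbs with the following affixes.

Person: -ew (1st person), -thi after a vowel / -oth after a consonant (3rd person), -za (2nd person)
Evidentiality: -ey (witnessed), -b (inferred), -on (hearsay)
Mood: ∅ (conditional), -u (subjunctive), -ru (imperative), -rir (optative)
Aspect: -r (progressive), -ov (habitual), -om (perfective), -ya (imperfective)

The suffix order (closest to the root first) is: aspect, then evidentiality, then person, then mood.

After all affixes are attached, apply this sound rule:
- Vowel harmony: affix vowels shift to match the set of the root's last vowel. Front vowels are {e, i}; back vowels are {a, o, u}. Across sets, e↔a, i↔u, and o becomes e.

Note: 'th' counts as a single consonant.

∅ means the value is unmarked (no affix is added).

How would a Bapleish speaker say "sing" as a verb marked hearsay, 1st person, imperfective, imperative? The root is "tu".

Attach aspect imperfective -ya → tuya.
Attach evidentiality hearsay -on → tuyaon.
Attach person 1st person -ew → tuyaonew.
Attach mood imperative -ru → tuyaonewru.
Apply vowel harmony: tuyaonewru → tuyaonawru.

tuyaonawru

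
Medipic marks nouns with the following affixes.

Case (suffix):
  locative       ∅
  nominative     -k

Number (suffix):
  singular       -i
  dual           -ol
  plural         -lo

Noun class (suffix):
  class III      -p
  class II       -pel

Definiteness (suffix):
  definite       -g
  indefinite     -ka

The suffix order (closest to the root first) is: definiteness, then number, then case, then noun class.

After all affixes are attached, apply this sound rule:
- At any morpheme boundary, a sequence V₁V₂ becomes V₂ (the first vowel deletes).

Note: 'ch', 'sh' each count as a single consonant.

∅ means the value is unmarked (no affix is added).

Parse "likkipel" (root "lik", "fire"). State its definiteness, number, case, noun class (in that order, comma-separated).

indefinite, singular, locative, class II

Segment: lik-ka-i-pel.
definiteness: -ka → indefinite.
number: -i → singular.
case: ∅ → locative.
noun class: -pel → class II.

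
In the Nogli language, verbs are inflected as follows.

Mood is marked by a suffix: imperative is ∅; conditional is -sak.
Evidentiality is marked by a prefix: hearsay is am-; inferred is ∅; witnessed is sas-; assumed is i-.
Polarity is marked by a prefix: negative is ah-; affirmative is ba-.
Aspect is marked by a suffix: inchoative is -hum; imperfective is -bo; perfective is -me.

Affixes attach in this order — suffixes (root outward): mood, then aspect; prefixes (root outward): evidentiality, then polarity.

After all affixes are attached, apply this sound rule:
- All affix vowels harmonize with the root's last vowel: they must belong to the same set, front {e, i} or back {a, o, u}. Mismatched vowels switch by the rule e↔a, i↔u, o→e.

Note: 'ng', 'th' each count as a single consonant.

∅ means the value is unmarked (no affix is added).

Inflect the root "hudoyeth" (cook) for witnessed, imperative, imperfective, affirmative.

Attach evidentiality witnessed sas- → sashudoyeth.
mood = imperative: zero marking, form stays sashudoyeth.
Attach polarity affirmative ba- → basashudoyeth.
Attach aspect imperfective -bo → basashudoyethbo.
Apply vowel harmony: basashudoyethbo → beseshudoyethbe.

beseshudoyethbe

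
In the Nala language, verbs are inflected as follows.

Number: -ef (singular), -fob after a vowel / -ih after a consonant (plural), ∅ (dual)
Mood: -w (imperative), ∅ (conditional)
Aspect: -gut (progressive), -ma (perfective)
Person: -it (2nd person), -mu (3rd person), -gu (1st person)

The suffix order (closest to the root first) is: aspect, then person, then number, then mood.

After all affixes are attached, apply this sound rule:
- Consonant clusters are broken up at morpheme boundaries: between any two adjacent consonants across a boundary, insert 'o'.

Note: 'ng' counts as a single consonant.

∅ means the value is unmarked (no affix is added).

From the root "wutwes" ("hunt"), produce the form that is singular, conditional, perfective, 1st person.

wutwesomaguef

Attach aspect perfective -ma → wutwesma.
Attach person 1st person -gu → wutwesmagu.
Attach number singular -ef → wutwesmaguef.
mood = conditional: zero marking, form stays wutwesmaguef.
Apply epenthesis: wutwesmaguef → wutwesomaguef.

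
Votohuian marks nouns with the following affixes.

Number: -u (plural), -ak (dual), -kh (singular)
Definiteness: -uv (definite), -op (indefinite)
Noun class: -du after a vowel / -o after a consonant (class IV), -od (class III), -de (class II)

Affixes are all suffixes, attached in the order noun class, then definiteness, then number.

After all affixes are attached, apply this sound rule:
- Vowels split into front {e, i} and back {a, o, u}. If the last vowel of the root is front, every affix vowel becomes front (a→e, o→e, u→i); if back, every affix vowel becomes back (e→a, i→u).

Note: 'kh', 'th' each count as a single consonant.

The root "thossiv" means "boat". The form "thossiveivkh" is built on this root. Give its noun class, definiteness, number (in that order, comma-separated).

class IV, definite, singular

Segment: thossiv-o-uv-kh.
noun class: -du/o → class IV.
definiteness: -uv → definite.
number: -kh → singular.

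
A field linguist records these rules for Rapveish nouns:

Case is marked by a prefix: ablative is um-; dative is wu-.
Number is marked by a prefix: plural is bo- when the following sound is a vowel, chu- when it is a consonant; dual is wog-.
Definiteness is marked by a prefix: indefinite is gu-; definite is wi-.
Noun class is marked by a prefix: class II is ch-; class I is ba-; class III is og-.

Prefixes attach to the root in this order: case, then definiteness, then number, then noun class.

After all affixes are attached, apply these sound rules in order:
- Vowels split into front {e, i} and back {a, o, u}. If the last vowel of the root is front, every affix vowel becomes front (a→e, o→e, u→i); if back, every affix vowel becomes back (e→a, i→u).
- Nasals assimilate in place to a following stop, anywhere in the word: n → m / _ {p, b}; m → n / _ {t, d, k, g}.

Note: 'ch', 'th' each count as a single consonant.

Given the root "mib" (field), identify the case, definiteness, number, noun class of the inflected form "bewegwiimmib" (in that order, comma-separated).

Segment: ba-wog-wi-um-mib.
case: um- → ablative.
definiteness: wi- → definite.
number: wog- → dual.
noun class: ba- → class I.

ablative, definite, dual, class I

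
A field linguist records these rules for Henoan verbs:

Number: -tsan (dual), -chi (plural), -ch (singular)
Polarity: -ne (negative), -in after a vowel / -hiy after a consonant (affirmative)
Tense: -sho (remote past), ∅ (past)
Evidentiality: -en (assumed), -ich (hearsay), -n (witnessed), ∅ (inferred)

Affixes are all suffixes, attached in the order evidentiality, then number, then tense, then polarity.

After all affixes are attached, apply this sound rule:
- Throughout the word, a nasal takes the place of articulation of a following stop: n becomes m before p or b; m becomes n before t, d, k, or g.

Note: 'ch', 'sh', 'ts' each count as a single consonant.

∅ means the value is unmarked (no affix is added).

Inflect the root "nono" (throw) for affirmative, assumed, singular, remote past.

nonoenchshoin

Attach evidentiality assumed -en → nonoen.
Attach number singular -ch → nonoench.
Attach tense remote past -sho → nonoenchsho.
Attach polarity affirmative -in (after vowel 'o') → nonoenchshoin.
Nasal assimilation: no change.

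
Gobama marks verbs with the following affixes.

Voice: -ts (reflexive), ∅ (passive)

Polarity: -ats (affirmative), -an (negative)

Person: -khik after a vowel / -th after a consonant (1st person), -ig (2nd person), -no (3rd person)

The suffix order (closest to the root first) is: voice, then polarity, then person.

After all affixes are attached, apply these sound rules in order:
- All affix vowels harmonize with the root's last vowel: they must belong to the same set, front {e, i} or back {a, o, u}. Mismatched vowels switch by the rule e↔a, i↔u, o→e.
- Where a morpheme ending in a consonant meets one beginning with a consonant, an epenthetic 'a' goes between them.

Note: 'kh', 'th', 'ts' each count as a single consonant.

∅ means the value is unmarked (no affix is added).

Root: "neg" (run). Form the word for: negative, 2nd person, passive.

negenig

voice = passive: zero marking, form stays neg.
Attach polarity negative -an → negan.
Attach person 2nd person -ig → neganig.
Apply vowel harmony: neganig → negenig.
Epenthesis: no change.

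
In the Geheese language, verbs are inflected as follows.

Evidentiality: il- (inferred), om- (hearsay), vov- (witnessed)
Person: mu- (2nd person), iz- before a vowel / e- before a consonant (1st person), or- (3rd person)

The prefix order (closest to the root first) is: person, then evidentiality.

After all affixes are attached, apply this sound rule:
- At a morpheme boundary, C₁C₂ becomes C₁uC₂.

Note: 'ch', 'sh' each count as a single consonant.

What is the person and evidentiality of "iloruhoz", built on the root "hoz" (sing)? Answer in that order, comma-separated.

Segment: il-or-hoz.
person: or- → 3rd person.
evidentiality: il- → inferred.

3rd person, inferred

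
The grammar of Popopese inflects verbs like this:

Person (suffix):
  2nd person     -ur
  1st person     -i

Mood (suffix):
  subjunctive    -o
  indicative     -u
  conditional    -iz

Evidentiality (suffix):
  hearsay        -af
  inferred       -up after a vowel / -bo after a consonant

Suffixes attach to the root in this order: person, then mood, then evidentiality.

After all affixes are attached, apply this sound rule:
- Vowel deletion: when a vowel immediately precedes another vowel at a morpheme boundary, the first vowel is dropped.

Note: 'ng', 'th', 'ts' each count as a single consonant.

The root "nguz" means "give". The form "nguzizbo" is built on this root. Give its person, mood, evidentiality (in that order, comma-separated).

1st person, conditional, inferred

Segment: nguz-i-iz-bo.
person: -i → 1st person.
mood: -iz → conditional.
evidentiality: -up/bo → inferred.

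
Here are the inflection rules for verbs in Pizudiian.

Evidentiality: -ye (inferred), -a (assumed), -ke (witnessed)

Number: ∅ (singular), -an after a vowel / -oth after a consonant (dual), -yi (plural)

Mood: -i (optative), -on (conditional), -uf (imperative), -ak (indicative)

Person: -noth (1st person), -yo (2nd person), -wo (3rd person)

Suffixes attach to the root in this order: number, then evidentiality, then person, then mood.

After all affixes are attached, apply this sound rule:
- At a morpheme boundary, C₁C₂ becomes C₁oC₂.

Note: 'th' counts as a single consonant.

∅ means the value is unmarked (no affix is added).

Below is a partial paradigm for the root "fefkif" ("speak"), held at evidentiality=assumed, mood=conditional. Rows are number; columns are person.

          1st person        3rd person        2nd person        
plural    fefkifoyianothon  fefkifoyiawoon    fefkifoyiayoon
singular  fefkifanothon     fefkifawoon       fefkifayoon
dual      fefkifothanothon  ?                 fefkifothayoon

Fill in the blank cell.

fefkifothawoon

Attach number dual -oth (after consonant 'f') → fefkifoth.
Attach evidentiality assumed -a → fefkifotha.
Attach person 3rd person -wo → fefkifothawo.
Attach mood conditional -on → fefkifothawoon.
Epenthesis: no change.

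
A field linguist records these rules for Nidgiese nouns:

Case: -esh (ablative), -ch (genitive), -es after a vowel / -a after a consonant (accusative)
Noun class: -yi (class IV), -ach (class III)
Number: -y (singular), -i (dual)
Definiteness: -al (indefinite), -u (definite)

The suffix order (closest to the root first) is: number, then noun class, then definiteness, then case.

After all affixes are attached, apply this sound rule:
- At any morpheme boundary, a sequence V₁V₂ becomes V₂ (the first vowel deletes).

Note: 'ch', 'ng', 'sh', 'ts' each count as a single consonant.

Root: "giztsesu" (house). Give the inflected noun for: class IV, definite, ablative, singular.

giztsesuyyesh

Attach number singular -y → giztsesuy.
Attach noun class class IV -yi → giztsesuyyi.
Attach definiteness definite -u → giztsesuyyiu.
Attach case ablative -esh → giztsesuyyiuesh.
Apply vowel deletion: giztsesuyyiuesh → giztsesuyyesh.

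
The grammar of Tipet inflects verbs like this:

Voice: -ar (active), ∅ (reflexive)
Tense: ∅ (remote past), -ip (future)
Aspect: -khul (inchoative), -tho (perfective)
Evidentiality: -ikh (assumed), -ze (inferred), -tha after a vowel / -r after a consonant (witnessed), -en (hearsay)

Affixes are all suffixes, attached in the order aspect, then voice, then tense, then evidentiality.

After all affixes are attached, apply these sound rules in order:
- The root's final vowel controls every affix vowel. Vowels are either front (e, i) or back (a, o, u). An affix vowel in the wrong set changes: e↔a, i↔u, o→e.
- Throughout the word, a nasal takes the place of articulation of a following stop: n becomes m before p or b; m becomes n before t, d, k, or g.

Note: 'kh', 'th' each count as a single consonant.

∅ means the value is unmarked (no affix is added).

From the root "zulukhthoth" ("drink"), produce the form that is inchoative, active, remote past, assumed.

zulukhthothkhularukh

Attach aspect inchoative -khul → zulukhthothkhul.
Attach voice active -ar → zulukhthothkhular.
tense = remote past: zero marking, form stays zulukhthothkhular.
Attach evidentiality assumed -ikh → zulukhthothkhularikh.
Apply vowel harmony: zulukhthothkhularikh → zulukhthothkhularukh.
Nasal assimilation: no change.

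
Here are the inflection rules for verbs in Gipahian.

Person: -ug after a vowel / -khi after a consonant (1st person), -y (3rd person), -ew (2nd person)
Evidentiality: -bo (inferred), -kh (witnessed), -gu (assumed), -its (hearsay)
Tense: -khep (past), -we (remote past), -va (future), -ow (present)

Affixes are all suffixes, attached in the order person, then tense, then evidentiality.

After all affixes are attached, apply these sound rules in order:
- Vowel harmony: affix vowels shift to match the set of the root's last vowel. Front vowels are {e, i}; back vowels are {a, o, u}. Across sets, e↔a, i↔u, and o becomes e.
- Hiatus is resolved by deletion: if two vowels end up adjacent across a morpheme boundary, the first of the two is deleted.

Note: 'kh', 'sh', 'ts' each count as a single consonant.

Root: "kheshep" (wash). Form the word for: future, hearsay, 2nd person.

Attach person 2nd person -ew → kheshepew.
Attach tense future -va → kheshepewva.
Attach evidentiality hearsay -its → kheshepewvaits.
Apply vowel harmony: kheshepewvaits → kheshepewveits.
Apply vowel deletion: kheshepewveits → kheshepewvits.

kheshepewvits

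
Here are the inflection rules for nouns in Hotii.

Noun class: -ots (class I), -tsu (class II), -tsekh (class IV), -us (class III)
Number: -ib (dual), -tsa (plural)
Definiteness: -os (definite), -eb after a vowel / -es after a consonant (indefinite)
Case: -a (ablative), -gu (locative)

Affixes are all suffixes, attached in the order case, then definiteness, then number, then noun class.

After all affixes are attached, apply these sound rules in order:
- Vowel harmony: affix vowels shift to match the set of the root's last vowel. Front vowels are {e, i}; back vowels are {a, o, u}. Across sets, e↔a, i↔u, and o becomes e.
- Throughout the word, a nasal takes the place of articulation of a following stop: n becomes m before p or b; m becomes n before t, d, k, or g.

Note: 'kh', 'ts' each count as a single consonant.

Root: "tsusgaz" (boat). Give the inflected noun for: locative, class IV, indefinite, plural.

Attach case locative -gu → tsusgazgu.
Attach definiteness indefinite -eb (after vowel 'u') → tsusgazgueb.
Attach number plural -tsa → tsusgazguebtsa.
Attach noun class class IV -tsekh → tsusgazguebtsatsekh.
Apply vowel harmony: tsusgazguebtsatsekh → tsusgazguabtsatsakh.
Nasal assimilation: no change.

tsusgazguabtsatsakh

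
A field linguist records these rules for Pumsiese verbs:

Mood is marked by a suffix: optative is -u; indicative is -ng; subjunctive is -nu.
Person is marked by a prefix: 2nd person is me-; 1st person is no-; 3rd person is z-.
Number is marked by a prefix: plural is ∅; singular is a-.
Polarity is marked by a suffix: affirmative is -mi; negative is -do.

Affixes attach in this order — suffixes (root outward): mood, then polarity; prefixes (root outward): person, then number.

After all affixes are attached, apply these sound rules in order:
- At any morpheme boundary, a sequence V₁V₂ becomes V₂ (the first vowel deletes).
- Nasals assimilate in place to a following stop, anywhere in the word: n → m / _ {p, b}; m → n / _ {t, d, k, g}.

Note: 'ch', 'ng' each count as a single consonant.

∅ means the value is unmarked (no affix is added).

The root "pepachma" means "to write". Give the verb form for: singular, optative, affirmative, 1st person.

anopepachmumi

Attach person 1st person no- → nopepachma.
Attach mood optative -u → nopepachmau.
Attach polarity affirmative -mi → nopepachmaumi.
Attach number singular a- → anopepachmaumi.
Apply vowel deletion: anopepachmaumi → anopepachmumi.
Nasal assimilation: no change.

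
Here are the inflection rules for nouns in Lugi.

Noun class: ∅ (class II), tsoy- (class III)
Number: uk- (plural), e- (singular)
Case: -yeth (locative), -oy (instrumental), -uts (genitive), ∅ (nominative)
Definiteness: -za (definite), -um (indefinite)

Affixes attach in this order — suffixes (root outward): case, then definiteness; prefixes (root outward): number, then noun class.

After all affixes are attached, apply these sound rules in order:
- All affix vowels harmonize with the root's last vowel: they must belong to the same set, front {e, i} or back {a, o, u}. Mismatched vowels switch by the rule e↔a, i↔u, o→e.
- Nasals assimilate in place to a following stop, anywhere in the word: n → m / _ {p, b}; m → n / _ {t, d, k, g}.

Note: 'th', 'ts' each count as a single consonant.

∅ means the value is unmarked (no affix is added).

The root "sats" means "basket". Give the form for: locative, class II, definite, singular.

asatsyathza

Attach case locative -yeth → satsyeth.
Attach number singular e- → esatsyeth.
Attach definiteness definite -za → esatsyethza.
noun class = class II: zero marking, form stays esatsyethza.
Apply vowel harmony: esatsyethza → asatsyathza.
Nasal assimilation: no change.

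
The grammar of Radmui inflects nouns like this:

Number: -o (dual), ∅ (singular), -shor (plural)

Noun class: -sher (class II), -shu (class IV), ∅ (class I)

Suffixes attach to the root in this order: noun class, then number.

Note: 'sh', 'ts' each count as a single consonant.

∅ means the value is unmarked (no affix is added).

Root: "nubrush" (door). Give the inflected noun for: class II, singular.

Attach noun class class II -sher → nubrushsher.
number = singular: zero marking, form stays nubrushsher.

nubrushsher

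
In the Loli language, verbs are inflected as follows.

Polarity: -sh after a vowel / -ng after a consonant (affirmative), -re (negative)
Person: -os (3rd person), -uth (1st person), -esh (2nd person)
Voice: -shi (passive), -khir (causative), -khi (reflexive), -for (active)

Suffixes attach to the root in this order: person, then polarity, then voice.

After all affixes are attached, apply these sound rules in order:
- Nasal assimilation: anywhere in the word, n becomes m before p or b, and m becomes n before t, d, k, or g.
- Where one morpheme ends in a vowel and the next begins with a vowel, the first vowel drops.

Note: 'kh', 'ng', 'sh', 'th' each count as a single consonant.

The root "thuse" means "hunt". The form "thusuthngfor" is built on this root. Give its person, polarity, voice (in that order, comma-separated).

Segment: thuse-uth-ng-for.
person: -uth → 1st person.
polarity: -sh/ng → affirmative.
voice: -for → active.

1st person, affirmative, active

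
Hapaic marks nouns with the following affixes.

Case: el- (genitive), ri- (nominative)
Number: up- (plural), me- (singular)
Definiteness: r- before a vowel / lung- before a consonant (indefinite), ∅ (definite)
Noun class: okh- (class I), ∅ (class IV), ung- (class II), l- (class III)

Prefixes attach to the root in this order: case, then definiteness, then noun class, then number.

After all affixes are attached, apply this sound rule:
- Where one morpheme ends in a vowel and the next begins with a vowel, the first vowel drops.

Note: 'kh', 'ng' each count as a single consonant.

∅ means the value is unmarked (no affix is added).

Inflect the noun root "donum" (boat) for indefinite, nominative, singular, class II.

Attach case nominative ri- → ridonum.
Attach definiteness indefinite lung- (before consonant 'r') → lungridonum.
Attach noun class class II ung- → unglungridonum.
Attach number singular me- → meunglungridonum.
Apply vowel deletion: meunglungridonum → munglungridonum.

munglungridonum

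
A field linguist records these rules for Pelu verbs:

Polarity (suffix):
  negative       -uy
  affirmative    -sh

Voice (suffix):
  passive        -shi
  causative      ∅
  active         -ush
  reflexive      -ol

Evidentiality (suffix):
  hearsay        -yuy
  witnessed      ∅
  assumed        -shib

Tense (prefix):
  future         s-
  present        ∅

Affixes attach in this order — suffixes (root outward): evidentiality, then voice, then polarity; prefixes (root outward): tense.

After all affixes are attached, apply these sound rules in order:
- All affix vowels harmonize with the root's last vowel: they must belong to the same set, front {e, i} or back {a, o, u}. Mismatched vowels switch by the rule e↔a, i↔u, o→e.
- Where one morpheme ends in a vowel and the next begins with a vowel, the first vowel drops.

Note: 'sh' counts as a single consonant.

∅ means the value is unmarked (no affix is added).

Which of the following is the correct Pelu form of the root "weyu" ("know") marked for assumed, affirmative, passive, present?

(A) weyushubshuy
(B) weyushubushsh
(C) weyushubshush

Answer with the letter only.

Attach evidentiality assumed -shib → weyushib.
tense = present: zero marking, form stays weyushib.
Attach voice passive -shi → weyushibshi.
Attach polarity affirmative -sh → weyushibshish.
Apply vowel harmony: weyushibshish → weyushubshush.
Vowel deletion: no change.
So the correct form is weyushubshush, option (C).
(A) weyushubshuy is wrong: it uses negative instead of affirmative for polarity.
(B) weyushubushsh is wrong: it uses active instead of passive for voice.

C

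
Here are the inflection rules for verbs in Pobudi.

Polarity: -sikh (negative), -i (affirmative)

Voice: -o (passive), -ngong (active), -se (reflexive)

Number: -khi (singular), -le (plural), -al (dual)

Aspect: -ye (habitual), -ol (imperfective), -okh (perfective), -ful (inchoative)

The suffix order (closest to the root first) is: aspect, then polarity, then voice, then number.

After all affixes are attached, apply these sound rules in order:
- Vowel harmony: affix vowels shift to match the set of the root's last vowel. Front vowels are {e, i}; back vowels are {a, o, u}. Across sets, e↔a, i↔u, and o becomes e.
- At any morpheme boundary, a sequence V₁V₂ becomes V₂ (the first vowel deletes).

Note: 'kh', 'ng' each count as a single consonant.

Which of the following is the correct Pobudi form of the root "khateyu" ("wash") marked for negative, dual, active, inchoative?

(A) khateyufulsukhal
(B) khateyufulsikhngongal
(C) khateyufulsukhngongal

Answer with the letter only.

Attach aspect inchoative -ful → khateyuful.
Attach polarity negative -sikh → khateyufulsikh.
Attach voice active -ngong → khateyufulsikhngong.
Attach number dual -al → khateyufulsikhngongal.
Apply vowel harmony: khateyufulsikhngongal → khateyufulsukhngongal.
Vowel deletion: no change.
So the correct form is khateyufulsukhngongal, option (C).
(A) khateyufulsukhal is wrong: it uses passive instead of active for voice.
(B) khateyufulsikhngongal is wrong: it fails to apply the sound rule(s).

C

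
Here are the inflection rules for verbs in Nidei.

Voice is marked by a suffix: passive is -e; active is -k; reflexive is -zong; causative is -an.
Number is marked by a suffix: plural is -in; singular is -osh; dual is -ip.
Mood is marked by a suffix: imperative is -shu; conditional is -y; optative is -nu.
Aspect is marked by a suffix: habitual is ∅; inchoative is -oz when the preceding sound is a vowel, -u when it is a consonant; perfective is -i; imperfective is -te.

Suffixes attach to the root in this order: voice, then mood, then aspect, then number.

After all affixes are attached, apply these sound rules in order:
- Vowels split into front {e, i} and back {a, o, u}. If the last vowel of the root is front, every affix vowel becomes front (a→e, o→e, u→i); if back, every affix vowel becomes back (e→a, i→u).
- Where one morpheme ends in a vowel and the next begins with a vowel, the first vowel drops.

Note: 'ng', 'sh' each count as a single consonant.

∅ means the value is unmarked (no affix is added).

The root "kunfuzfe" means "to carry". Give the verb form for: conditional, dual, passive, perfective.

Attach voice passive -e → kunfuzfee.
Attach mood conditional -y → kunfuzfeey.
Attach aspect perfective -i → kunfuzfeeyi.
Attach number dual -ip → kunfuzfeeyiip.
Vowel harmony: no change.
Apply vowel deletion: kunfuzfeeyiip → kunfuzfeyip.

kunfuzfeyip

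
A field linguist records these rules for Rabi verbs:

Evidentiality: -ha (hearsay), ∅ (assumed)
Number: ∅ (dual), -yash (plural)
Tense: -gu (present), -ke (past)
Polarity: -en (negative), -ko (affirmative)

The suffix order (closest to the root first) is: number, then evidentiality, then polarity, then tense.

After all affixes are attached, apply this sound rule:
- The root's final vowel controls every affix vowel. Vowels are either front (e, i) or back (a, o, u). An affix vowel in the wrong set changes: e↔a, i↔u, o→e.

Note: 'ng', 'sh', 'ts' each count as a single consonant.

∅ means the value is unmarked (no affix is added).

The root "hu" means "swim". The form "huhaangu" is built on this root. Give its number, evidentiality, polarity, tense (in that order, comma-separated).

Segment: hu-ha-en-gu.
number: ∅ → dual.
evidentiality: -ha → hearsay.
polarity: -en → negative.
tense: -gu → present.

dual, hearsay, negative, present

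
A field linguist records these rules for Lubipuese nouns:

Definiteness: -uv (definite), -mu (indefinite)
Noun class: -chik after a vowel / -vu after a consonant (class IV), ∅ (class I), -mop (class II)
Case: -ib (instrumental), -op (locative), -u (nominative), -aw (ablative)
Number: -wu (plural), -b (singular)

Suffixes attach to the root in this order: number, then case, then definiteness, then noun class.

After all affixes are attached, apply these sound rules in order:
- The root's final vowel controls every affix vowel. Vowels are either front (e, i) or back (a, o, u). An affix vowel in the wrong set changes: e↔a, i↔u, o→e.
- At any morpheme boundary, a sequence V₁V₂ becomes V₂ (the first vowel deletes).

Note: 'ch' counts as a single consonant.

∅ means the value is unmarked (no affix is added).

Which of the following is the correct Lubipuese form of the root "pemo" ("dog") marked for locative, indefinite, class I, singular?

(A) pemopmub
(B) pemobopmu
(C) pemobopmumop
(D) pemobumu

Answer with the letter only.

B

Attach number singular -b → pemob.
Attach case locative -op → pemobop.
Attach definiteness indefinite -mu → pemobopmu.
noun class = class I: zero marking, form stays pemobopmu.
Vowel harmony: no change.
Vowel deletion: no change.
So the correct form is pemobopmu, option (B).
(C) pemobopmumop is wrong: it uses class II instead of class I for noun class.
(A) pemopmub is wrong: it has the affixes in the wrong order.
(D) pemobumu is wrong: it uses nominative instead of locative for case.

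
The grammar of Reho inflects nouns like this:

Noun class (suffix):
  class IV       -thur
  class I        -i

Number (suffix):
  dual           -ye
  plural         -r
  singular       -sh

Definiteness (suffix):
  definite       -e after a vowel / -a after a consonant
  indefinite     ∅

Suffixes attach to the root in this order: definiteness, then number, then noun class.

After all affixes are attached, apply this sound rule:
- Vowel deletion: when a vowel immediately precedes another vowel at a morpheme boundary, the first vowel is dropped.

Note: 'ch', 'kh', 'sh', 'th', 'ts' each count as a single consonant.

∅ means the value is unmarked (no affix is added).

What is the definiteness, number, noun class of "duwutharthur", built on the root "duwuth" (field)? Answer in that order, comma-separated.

definite, plural, class IV

Segment: duwuth-a-r-thur.
definiteness: -e/a → definite.
number: -r → plural.
noun class: -thur → class IV.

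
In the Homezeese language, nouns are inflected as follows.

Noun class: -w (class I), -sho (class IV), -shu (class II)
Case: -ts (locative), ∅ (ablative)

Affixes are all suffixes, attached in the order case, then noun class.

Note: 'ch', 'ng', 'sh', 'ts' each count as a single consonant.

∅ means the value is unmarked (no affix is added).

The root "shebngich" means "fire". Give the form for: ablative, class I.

case = ablative: zero marking, form stays shebngich.
Attach noun class class I -w → shebngichw.

shebngichw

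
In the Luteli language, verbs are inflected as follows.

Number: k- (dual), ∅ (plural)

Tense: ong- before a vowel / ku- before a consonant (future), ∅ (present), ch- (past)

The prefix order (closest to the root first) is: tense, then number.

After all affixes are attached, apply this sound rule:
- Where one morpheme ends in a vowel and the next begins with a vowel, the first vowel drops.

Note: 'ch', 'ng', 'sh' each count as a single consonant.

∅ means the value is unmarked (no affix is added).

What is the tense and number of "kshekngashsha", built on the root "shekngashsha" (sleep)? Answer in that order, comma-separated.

Segment: k-shekngashsha.
tense: ∅ → present.
number: k- → dual.

present, dual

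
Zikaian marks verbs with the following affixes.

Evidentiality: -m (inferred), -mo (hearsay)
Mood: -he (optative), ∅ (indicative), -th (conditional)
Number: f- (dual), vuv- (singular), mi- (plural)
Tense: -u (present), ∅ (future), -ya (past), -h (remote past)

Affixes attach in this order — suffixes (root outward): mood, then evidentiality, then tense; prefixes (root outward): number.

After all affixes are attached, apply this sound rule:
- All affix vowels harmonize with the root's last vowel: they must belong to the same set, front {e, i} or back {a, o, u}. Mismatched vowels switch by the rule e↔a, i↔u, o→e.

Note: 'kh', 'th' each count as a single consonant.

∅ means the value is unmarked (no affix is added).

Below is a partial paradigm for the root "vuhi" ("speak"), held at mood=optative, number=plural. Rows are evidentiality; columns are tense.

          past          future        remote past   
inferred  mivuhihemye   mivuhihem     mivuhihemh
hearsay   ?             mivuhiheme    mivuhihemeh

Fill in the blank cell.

Attach mood optative -he → vuhihe.
Attach evidentiality hearsay -mo → vuhihemo.
Attach number plural mi- → mivuhihemo.
Attach tense past -ya → mivuhihemoya.
Apply vowel harmony: mivuhihemoya → mivuhihemeye.

mivuhihemeye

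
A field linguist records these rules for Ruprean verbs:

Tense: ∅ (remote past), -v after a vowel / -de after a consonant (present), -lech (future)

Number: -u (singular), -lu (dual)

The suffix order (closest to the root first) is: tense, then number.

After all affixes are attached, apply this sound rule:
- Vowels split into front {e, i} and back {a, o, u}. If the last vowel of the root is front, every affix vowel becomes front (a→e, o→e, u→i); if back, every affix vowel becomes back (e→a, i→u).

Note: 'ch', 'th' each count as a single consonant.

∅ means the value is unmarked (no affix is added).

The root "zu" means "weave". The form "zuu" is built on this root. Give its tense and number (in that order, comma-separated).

Segment: zu-u.
tense: ∅ → remote past.
number: -u → singular.

remote past, singular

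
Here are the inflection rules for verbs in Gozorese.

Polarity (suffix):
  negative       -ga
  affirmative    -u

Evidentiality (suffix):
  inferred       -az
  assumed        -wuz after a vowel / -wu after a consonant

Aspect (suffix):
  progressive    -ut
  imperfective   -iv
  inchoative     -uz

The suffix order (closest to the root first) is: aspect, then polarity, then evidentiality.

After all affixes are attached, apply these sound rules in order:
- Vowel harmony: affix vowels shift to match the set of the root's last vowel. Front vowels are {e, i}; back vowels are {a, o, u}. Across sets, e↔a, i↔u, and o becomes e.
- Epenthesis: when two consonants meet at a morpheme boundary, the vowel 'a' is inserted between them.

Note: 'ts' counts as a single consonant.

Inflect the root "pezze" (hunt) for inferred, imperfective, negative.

pezzeivageez

Attach aspect imperfective -iv → pezzeiv.
Attach polarity negative -ga → pezzeivga.
Attach evidentiality inferred -az → pezzeivgaaz.
Apply vowel harmony: pezzeivgaaz → pezzeivgeez.
Apply epenthesis: pezzeivgeez → pezzeivageez.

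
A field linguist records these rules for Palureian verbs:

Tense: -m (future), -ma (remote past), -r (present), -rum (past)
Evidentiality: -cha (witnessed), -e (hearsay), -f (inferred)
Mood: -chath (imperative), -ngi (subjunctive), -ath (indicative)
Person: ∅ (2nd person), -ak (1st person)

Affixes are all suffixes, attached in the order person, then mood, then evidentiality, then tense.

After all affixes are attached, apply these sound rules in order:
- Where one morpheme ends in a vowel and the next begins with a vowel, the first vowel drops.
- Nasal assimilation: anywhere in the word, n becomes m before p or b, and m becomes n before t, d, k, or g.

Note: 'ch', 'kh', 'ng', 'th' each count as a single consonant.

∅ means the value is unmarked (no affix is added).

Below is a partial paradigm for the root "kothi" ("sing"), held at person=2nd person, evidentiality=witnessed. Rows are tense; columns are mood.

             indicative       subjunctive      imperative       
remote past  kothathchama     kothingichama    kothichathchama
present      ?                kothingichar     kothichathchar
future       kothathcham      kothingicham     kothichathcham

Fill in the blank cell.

kothathchar

person = 2nd person: zero marking, form stays kothi.
Attach mood indicative -ath → kothiath.
Attach evidentiality witnessed -cha → kothiathcha.
Attach tense present -r → kothiathchar.
Apply vowel deletion: kothiathchar → kothathchar.
Nasal assimilation: no change.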